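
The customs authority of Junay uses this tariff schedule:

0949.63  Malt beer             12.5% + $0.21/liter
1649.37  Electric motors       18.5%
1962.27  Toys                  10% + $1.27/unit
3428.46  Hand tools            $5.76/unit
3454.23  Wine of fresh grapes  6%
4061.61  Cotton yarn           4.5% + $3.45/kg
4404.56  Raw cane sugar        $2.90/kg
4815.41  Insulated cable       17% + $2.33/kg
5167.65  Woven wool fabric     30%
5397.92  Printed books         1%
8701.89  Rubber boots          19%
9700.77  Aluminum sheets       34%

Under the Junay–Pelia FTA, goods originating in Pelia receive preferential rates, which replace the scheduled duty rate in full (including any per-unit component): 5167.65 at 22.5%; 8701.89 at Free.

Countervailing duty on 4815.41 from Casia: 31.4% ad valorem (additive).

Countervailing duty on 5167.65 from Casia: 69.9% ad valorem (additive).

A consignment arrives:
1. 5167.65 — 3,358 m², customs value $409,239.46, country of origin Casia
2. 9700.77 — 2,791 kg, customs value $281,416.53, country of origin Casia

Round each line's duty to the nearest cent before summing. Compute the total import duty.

Line 1 (5167.65, Casia, 3,358 m², $409,239.46):
Base rate for 5167.65 is 30%.
5167.65 has an FTA preferential rate, but origin Casia is not Pelia; base rate stands.
Additional duty on 5167.65 from Casia: +69.9%. Applied ad valorem rate: 30% + 69.9% = 99.9%.
Duty = $409,239.46 × 99.9% = $408,830.22.
Line 2 (9700.77, Casia, 2,791 kg, $281,416.53):
Base rate for 9700.77 is 34%.
Duty = $281,416.53 × 34% = $95,681.62.
Total = $408,830.22 + $95,681.62 = $504,511.84.

$504,511.84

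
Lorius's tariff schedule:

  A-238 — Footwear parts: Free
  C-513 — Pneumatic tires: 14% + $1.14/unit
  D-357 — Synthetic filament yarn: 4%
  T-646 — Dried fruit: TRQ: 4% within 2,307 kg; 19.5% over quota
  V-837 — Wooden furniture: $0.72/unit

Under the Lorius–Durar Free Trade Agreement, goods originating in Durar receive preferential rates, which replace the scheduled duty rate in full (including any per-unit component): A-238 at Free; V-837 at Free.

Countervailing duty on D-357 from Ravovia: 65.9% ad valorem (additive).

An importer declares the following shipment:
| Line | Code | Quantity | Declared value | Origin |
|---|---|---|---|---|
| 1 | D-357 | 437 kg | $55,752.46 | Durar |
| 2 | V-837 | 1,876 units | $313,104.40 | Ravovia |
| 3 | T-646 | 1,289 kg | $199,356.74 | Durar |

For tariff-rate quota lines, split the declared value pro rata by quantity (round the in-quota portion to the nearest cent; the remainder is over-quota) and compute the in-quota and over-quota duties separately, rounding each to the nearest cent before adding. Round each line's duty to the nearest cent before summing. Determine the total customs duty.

Line 1 (D-357, Durar, 437 kg, $55,752.46):
Base rate for D-357 is 4%.
Origin Durar is the FTA partner but D-357 is not on the preference list; base rate stands.
The additional-duty order on D-357 targets Ravovia, not Durar; it does not apply.
Duty = $55,752.46 × 4% = $2,230.10.
Line 2 (V-837, Ravovia, 1,876 units, $313,104.40):
Base rate for V-837 is $0.72/unit.
V-837 has an FTA preferential rate, but origin Ravovia is not Durar; base rate stands.
Duty = 1,876 × $0.72 = $1,350.72.
Line 3 (T-646, Durar, 1,289 kg, $199,356.74):
Code T-646 is under a tariff-rate quota (threshold 2,307 kg). Quantity 1,289 kg is within the quota, so the in-quota rate 4% applies to the full value.
Duty = $199,356.74 × 4% = $7,974.27.
Total = $2,230.10 + $1,350.72 + $7,974.27 = $11,555.09.

$11,555.09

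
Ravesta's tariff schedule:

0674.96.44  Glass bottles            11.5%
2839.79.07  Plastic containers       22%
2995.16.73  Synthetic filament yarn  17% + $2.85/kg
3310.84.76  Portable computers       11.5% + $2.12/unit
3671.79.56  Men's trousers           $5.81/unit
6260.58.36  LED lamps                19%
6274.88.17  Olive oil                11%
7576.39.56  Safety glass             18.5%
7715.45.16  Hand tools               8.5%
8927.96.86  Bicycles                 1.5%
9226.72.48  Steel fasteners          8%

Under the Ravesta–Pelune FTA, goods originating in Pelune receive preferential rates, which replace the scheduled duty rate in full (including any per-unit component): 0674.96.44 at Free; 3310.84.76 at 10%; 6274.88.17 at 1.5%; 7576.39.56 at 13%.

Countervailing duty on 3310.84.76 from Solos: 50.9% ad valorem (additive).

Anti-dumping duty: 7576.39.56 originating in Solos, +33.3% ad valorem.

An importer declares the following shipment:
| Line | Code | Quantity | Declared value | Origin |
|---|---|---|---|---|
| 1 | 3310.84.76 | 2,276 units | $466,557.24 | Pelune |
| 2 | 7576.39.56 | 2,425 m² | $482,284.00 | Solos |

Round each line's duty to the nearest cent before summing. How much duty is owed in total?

Line 1 (3310.84.76, Pelune, 2,276 units, $466,557.24):
Base rate for 3310.84.76 is 11.5% + $2.12/unit.
Origin Pelune qualifies under the Ravesta–Pelune agreement and 3310.84.76 is covered: preferential rate 10% applies instead.
The additional-duty order on 3310.84.76 targets Solos, not Pelune; it does not apply.
Duty = $466,557.24 × 10% = $46,655.72.
Line 2 (7576.39.56, Solos, 2,425 m², $482,284.00):
Base rate for 7576.39.56 is 18.5%.
7576.39.56 has an FTA preferential rate, but origin Solos is not Pelune; base rate stands.
Additional duty on 7576.39.56 from Solos: +33.3%. Applied ad valorem rate: 18.5% + 33.3% = 51.8%.
Duty = $482,284.00 × 51.8% = $249,823.11.
Total = $46,655.72 + $249,823.11 = $296,478.83.

$296,478.83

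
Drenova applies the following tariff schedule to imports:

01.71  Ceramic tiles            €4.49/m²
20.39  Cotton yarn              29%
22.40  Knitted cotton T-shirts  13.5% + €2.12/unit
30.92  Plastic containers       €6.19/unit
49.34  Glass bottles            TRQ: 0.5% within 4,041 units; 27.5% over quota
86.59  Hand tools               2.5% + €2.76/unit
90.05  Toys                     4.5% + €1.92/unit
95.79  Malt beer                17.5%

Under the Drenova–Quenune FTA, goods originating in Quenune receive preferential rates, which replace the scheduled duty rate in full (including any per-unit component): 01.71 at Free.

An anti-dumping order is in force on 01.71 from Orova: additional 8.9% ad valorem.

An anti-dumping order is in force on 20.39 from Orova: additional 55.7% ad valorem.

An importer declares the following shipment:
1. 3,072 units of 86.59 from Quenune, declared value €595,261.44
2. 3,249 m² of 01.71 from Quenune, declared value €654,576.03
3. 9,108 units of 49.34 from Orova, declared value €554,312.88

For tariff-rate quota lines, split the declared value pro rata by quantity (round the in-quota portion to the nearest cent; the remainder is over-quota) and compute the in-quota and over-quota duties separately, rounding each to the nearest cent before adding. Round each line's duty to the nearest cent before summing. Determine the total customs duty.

€109,393.79

Line 1 (86.59, Quenune, 3,072 units, €595,261.44):
Base rate for 86.59 is 2.5% + €2.76/unit.
Origin Quenune is the FTA partner but 86.59 is not on the preference list; base rate stands.
Duty = €595,261.44 × 2.5% + 3,072 × €2.76 = €23,360.26.
Line 2 (01.71, Quenune, 3,249 m², €654,576.03):
Base rate for 01.71 is €4.49/m².
Origin Quenune qualifies under the Drenova–Quenune agreement and 01.71 is covered: preferential rate Free applies instead.
The additional-duty order on 01.71 targets Orova, not Quenune; it does not apply.
Duty = €654,576.03 × 0% = €0.00.
Line 3 (49.34, Orova, 9,108 units, €554,312.88):
Code 49.34 is under a tariff-rate quota (threshold 4,041 units). In-quota: 4,041 units at 0.5%; over-quota: 5,067 units at 27.5%.
Pro-rata value split: in-quota = €554,312.88 × 4,041/9,108 = €245,935.26; over-quota = €554,312.88 − €245,935.26 = €308,377.62.
In-quota duty = €245,935.26 × 0.5% = €1,229.68. Over-quota duty = €308,377.62 × 27.5% = €84,803.85.
Line duty = €1,229.68 + €84,803.85 = €86,033.53.
Total = €23,360.26 + €0.00 + €86,033.53 = €109,393.79.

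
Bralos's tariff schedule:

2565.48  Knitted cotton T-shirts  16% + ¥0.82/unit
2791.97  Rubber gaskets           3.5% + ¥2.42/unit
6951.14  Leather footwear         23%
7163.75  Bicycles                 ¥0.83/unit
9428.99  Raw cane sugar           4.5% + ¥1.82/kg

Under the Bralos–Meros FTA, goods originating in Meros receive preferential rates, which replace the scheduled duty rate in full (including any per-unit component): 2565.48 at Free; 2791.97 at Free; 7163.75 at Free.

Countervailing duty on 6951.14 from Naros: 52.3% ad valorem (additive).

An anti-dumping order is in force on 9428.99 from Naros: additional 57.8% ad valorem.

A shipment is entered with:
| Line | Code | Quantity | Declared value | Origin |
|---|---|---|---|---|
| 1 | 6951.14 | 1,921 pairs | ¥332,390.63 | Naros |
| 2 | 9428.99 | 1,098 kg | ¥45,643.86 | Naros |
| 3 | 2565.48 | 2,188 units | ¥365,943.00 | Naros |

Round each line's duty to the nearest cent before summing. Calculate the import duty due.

¥341,069.66

Line 1 (6951.14, Naros, 1,921 pairs, ¥332,390.63):
Base rate for 6951.14 is 23%.
Additional duty on 6951.14 from Naros: +52.3%. Applied ad valorem rate: 23% + 52.3% = 75.3%.
Duty = ¥332,390.63 × 75.3% = ¥250,290.14.
Line 2 (9428.99, Naros, 1,098 kg, ¥45,643.86):
Base rate for 9428.99 is 4.5% + ¥1.82/kg.
Additional duty on 9428.99 from Naros: +57.8%. Applied ad valorem rate: 4.5% + 57.8% = 62.3%.
Duty = ¥45,643.86 × 62.3% + 1,098 × ¥1.82 = ¥30,434.48.
Line 3 (2565.48, Naros, 2,188 units, ¥365,943.00):
Base rate for 2565.48 is 16% + ¥0.82/unit.
2565.48 has an FTA preferential rate, but origin Naros is not Meros; base rate stands.
Duty = ¥365,943.00 × 16% + 2,188 × ¥0.82 = ¥60,345.04.
Total = ¥250,290.14 + ¥30,434.48 + ¥60,345.04 = ¥341,069.66.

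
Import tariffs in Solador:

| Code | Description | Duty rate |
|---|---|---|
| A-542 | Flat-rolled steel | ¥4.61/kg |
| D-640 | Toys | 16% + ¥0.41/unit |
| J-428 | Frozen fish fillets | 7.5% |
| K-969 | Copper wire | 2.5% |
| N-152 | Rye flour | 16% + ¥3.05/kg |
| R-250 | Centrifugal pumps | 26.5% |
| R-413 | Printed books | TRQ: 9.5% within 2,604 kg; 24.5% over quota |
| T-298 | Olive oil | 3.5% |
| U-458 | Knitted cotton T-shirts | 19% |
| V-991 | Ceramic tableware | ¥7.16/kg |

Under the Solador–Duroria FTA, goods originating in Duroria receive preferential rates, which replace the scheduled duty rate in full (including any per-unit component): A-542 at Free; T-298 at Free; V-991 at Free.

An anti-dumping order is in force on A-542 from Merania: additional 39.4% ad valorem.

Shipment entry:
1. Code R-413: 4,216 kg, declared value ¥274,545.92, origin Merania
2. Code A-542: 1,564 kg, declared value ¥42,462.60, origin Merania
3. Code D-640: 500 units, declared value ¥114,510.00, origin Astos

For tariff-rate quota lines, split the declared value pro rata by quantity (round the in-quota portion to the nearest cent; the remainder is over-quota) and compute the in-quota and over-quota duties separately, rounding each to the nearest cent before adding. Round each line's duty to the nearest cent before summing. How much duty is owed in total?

¥84,294.78

Line 1 (R-413, Merania, 4,216 kg, ¥274,545.92):
Code R-413 is under a tariff-rate quota (threshold 2,604 kg). In-quota: 2,604 kg at 9.5%; over-quota: 1,612 kg at 24.5%.
Pro-rata value split: in-quota = ¥274,545.92 × 2,604/4,216 = ¥169,572.48; over-quota = ¥274,545.92 − ¥169,572.48 = ¥104,973.44.
In-quota duty = ¥169,572.48 × 9.5% = ¥16,109.39. Over-quota duty = ¥104,973.44 × 24.5% = ¥25,718.49.
Line duty = ¥16,109.39 + ¥25,718.49 = ¥41,827.88.
Line 2 (A-542, Merania, 1,564 kg, ¥42,462.60):
Base rate for A-542 is ¥4.61/kg.
A-542 has an FTA preferential rate, but origin Merania is not Duroria; base rate stands.
Additional duty on A-542 from Merania: +39.4% ad valorem. Applied ad valorem rate = 39.4%.
Duty = ¥42,462.60 × 39.4% + 1,564 × ¥4.61 = ¥23,940.30.
Line 3 (D-640, Astos, 500 units, ¥114,510.00):
Base rate for D-640 is 16% + ¥0.41/unit.
Duty = ¥114,510.00 × 16% + 500 × ¥0.41 = ¥18,526.60.
Total = ¥41,827.88 + ¥23,940.30 + ¥18,526.60 = ¥84,294.78.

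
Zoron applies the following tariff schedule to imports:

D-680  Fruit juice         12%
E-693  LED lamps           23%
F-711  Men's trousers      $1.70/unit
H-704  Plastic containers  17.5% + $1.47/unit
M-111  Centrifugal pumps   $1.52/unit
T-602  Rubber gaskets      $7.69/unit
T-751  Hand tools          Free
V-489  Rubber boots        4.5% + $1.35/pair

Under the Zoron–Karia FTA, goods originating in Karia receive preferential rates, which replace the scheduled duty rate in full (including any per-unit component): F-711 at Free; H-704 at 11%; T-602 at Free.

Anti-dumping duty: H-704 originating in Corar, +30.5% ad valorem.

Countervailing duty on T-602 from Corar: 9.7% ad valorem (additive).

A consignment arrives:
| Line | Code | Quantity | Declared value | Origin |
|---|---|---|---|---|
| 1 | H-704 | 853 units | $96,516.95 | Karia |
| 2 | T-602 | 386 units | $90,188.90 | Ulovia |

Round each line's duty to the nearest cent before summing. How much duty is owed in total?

Line 1 (H-704, Karia, 853 units, $96,516.95):
Base rate for H-704 is 17.5% + $1.47/unit.
Origin Karia qualifies under the Zoron–Karia agreement and H-704 is covered: preferential rate 11% applies instead.
The additional-duty order on H-704 targets Corar, not Karia; it does not apply.
Duty = $96,516.95 × 11% = $10,616.86.
Line 2 (T-602, Ulovia, 386 units, $90,188.90):
Base rate for T-602 is $7.69/unit.
T-602 has an FTA preferential rate, but origin Ulovia is not Karia; base rate stands.
The additional-duty order on T-602 targets Corar, not Ulovia; it does not apply.
Duty = 386 × $7.69 = $2,968.34.
Total = $10,616.86 + $2,968.34 = $13,585.20.

$13,585.20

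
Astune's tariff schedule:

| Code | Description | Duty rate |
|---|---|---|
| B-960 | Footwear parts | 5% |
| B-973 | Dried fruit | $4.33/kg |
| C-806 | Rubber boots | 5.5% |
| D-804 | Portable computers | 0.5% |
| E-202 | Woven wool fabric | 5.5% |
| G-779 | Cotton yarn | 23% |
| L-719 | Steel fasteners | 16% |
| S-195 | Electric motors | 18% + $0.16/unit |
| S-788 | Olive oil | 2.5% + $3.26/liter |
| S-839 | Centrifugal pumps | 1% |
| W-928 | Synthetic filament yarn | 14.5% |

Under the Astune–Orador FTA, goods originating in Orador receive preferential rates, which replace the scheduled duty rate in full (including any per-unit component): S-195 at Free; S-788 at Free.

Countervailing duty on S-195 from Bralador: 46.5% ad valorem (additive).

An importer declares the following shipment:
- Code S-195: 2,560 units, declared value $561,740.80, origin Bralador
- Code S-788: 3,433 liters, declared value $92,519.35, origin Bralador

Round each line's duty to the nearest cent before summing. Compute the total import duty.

$376,236.98

Line 1 (S-195, Bralador, 2,560 units, $561,740.80):
Base rate for S-195 is 18% + $0.16/unit.
S-195 has an FTA preferential rate, but origin Bralador is not Orador; base rate stands.
Additional duty on S-195 from Bralador: +46.5%. Applied ad valorem rate: 18% + 46.5% = 64.5%.
Duty = $561,740.80 × 64.5% + 2,560 × $0.16 = $362,732.42.
Line 2 (S-788, Bralador, 3,433 liters, $92,519.35):
Base rate for S-788 is 2.5% + $3.26/liter.
S-788 has an FTA preferential rate, but origin Bralador is not Orador; base rate stands.
Duty = $92,519.35 × 2.5% + 3,433 × $3.26 = $13,504.56.
Total = $362,732.42 + $13,504.56 = $376,236.98.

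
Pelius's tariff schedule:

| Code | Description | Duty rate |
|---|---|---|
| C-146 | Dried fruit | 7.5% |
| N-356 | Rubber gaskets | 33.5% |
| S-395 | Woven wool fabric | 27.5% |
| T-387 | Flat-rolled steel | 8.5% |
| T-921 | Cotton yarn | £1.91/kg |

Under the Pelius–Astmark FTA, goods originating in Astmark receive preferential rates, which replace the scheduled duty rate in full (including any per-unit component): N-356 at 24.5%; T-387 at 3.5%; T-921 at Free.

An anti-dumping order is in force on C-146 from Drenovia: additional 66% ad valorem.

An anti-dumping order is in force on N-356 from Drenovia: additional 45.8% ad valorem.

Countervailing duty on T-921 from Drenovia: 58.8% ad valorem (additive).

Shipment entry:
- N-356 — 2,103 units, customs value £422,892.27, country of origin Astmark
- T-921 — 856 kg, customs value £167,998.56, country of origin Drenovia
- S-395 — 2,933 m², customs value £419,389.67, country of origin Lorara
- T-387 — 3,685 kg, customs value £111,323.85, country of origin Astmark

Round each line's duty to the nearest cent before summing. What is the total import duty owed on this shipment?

Line 1 (N-356, Astmark, 2,103 units, £422,892.27):
Base rate for N-356 is 33.5%.
Origin Astmark qualifies under the Pelius–Astmark agreement and N-356 is covered: preferential rate 24.5% applies instead.
The additional-duty order on N-356 targets Drenovia, not Astmark; it does not apply.
Duty = £422,892.27 × 24.5% = £103,608.61.
Line 2 (T-921, Drenovia, 856 kg, £167,998.56):
Base rate for T-921 is £1.91/kg.
T-921 has an FTA preferential rate, but origin Drenovia is not Astmark; base rate stands.
Additional duty on T-921 from Drenovia: +58.8% ad valorem. Applied ad valorem rate = 58.8%.
Duty = £167,998.56 × 58.8% + 856 × £1.91 = £100,418.11.
Line 3 (S-395, Lorara, 2,933 m², £419,389.67):
Base rate for S-395 is 27.5%.
Duty = £419,389.67 × 27.5% = £115,332.16.
Line 4 (T-387, Astmark, 3,685 kg, £111,323.85):
Base rate for T-387 is 8.5%.
Origin Astmark qualifies under the Pelius–Astmark agreement and T-387 is covered: preferential rate 3.5% applies instead.
Duty = £111,323.85 × 3.5% = £3,896.33.
Total = £103,608.61 + £100,418.11 + £115,332.16 + £3,896.33 = £323,255.21.

£323,255.21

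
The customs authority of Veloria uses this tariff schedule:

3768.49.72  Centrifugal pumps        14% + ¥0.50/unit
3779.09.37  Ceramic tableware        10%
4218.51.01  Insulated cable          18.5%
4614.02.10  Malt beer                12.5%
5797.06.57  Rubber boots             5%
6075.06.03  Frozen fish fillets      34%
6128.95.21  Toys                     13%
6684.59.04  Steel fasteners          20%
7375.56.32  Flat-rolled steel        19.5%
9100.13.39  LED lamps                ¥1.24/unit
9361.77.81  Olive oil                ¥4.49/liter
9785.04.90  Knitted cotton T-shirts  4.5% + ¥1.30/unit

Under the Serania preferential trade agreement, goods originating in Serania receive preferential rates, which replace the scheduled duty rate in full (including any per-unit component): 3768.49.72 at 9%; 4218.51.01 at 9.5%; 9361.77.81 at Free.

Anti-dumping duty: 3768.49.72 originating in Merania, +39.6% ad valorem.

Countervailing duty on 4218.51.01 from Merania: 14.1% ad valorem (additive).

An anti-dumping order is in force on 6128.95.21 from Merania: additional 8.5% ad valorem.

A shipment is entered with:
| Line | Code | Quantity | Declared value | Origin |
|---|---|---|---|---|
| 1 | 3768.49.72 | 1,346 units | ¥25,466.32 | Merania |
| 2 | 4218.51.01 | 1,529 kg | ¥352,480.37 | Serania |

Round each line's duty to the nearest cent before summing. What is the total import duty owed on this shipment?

Line 1 (3768.49.72, Merania, 1,346 units, ¥25,466.32):
Base rate for 3768.49.72 is 14% + ¥0.50/unit.
3768.49.72 has an FTA preferential rate, but origin Merania is not Serania; base rate stands.
Additional duty on 3768.49.72 from Merania: +39.6%. Applied ad valorem rate: 14% + 39.6% = 53.6%.
Duty = ¥25,466.32 × 53.6% + 1,346 × ¥0.50 = ¥14,322.95.
Line 2 (4218.51.01, Serania, 1,529 kg, ¥352,480.37):
Base rate for 4218.51.01 is 18.5%.
Origin Serania qualifies under the Veloria–Serania agreement and 4218.51.01 is covered: preferential rate 9.5% applies instead.
The additional-duty order on 4218.51.01 targets Merania, not Serania; it does not apply.
Duty = ¥352,480.37 × 9.5% = ¥33,485.64.
Total = ¥14,322.95 + ¥33,485.64 = ¥47,808.59.

¥47,808.59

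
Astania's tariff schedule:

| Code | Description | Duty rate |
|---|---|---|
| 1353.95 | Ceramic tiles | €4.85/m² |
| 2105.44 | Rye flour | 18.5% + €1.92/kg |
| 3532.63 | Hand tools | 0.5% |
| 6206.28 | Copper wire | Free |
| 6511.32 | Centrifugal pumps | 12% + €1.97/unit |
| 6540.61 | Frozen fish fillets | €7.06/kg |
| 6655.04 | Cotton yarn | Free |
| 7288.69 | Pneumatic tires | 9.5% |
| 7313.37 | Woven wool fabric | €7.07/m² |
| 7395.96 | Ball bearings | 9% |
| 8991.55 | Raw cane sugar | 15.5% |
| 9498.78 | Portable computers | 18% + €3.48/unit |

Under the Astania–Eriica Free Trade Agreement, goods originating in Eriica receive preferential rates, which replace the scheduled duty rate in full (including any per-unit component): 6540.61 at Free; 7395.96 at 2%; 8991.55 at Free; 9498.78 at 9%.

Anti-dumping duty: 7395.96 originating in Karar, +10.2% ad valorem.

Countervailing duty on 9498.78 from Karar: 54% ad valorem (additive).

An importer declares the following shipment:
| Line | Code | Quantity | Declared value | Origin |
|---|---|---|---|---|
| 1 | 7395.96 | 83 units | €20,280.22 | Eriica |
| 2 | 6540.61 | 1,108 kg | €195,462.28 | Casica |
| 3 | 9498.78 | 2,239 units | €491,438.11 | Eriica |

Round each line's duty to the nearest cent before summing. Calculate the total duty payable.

€52,457.51

Line 1 (7395.96, Eriica, 83 units, €20,280.22):
Base rate for 7395.96 is 9%.
Origin Eriica qualifies under the Astania–Eriica agreement and 7395.96 is covered: preferential rate 2% applies instead.
The additional-duty order on 7395.96 targets Karar, not Eriica; it does not apply.
Duty = €20,280.22 × 2% = €405.60.
Line 2 (6540.61, Casica, 1,108 kg, €195,462.28):
Base rate for 6540.61 is €7.06/kg.
6540.61 has an FTA preferential rate, but origin Casica is not Eriica; base rate stands.
Duty = 1,108 × €7.06 = €7,822.48.
Line 3 (9498.78, Eriica, 2,239 units, €491,438.11):
Base rate for 9498.78 is 18% + €3.48/unit.
Origin Eriica qualifies under the Astania–Eriica agreement and 9498.78 is covered: preferential rate 9% applies instead.
The additional-duty order on 9498.78 targets Karar, not Eriica; it does not apply.
Duty = €491,438.11 × 9% = €44,229.43.
Total = €405.60 + €7,822.48 + €44,229.43 = €52,457.51.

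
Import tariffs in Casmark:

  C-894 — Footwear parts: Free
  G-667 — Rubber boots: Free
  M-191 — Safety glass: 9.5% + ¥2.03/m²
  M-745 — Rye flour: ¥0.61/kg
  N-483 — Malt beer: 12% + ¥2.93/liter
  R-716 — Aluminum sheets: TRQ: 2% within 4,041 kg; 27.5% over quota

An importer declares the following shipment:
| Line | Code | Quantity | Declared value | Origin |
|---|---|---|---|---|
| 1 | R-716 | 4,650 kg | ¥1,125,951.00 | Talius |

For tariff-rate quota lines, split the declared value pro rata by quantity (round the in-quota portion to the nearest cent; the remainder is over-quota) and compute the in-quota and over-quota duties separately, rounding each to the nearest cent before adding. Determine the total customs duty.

¥60,122.15

Line 1 (R-716, Talius, 4,650 kg, ¥1,125,951.00):
Code R-716 is under a tariff-rate quota (threshold 4,041 kg). In-quota: 4,041 kg at 2%; over-quota: 609 kg at 27.5%.
Pro-rata value split: in-quota = ¥1,125,951.00 × 4,041/4,650 = ¥978,487.74; over-quota = ¥1,125,951.00 − ¥978,487.74 = ¥147,463.26.
In-quota duty = ¥978,487.74 × 2% = ¥19,569.75. Over-quota duty = ¥147,463.26 × 27.5% = ¥40,552.40.
Line duty = ¥19,569.75 + ¥40,552.40 = ¥60,122.15.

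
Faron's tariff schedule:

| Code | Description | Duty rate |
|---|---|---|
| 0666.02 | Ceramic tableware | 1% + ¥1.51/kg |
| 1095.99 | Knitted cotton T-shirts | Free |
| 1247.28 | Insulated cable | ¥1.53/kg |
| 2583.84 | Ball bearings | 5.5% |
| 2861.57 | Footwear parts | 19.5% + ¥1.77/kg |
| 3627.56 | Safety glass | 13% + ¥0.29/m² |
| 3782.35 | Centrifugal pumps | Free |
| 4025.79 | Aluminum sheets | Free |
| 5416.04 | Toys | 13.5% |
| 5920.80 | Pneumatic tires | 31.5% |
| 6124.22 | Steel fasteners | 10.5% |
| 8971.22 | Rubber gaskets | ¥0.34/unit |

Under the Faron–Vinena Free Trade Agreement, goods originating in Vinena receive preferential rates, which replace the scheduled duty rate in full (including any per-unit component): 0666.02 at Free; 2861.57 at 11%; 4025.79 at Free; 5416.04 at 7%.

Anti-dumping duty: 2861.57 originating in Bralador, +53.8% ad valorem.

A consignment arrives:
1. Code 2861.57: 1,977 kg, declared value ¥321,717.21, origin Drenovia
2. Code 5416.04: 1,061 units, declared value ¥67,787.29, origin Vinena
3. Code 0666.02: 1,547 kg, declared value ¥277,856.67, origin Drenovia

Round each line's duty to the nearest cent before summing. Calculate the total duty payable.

Line 1 (2861.57, Drenovia, 1,977 kg, ¥321,717.21):
Base rate for 2861.57 is 19.5% + ¥1.77/kg.
2861.57 has an FTA preferential rate, but origin Drenovia is not Vinena; base rate stands.
The additional-duty order on 2861.57 targets Bralador, not Drenovia; it does not apply.
Duty = ¥321,717.21 × 19.5% + 1,977 × ¥1.77 = ¥66,234.15.
Line 2 (5416.04, Vinena, 1,061 units, ¥67,787.29):
Base rate for 5416.04 is 13.5%.
Origin Vinena qualifies under the Faron–Vinena agreement and 5416.04 is covered: preferential rate 7% applies instead.
Duty = ¥67,787.29 × 7% = ¥4,745.11.
Line 3 (0666.02, Drenovia, 1,547 kg, ¥277,856.67):
Base rate for 0666.02 is 1% + ¥1.51/kg.
0666.02 has an FTA preferential rate, but origin Drenovia is not Vinena; base rate stands.
Duty = ¥277,856.67 × 1% + 1,547 × ¥1.51 = ¥5,114.54.
Total = ¥66,234.15 + ¥4,745.11 + ¥5,114.54 = ¥76,093.80.

¥76,093.80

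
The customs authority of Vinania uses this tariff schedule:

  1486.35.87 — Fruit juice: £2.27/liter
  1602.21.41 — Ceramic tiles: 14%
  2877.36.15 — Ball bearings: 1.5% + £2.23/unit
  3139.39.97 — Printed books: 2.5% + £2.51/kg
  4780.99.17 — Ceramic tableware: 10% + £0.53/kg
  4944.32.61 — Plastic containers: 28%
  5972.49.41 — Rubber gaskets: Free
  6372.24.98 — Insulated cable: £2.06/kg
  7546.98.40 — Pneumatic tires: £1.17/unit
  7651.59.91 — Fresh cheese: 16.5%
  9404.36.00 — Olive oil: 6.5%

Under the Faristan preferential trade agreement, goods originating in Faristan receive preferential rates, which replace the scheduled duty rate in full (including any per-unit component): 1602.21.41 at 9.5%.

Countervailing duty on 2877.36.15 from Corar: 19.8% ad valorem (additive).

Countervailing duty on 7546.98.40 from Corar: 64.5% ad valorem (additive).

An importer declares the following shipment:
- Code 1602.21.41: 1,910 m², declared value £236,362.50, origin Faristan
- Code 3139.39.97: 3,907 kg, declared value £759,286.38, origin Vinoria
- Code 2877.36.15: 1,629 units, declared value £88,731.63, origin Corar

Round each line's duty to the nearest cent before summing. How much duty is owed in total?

£73,775.68

Line 1 (1602.21.41, Faristan, 1,910 m², £236,362.50):
Base rate for 1602.21.41 is 14%.
Origin Faristan qualifies under the Vinania–Faristan agreement and 1602.21.41 is covered: preferential rate 9.5% applies instead.
Duty = £236,362.50 × 9.5% = £22,454.44.
Line 2 (3139.39.97, Vinoria, 3,907 kg, £759,286.38):
Base rate for 3139.39.97 is 2.5% + £2.51/kg.
Duty = £759,286.38 × 2.5% + 3,907 × £2.51 = £28,788.73.
Line 3 (2877.36.15, Corar, 1,629 units, £88,731.63):
Base rate for 2877.36.15 is 1.5% + £2.23/unit.
Additional duty on 2877.36.15 from Corar: +19.8%. Applied ad valorem rate: 1.5% + 19.8% = 21.3%.
Duty = £88,731.63 × 21.3% + 1,629 × £2.23 = £22,532.51.
Total = £22,454.44 + £28,788.73 + £22,532.51 = £73,775.68.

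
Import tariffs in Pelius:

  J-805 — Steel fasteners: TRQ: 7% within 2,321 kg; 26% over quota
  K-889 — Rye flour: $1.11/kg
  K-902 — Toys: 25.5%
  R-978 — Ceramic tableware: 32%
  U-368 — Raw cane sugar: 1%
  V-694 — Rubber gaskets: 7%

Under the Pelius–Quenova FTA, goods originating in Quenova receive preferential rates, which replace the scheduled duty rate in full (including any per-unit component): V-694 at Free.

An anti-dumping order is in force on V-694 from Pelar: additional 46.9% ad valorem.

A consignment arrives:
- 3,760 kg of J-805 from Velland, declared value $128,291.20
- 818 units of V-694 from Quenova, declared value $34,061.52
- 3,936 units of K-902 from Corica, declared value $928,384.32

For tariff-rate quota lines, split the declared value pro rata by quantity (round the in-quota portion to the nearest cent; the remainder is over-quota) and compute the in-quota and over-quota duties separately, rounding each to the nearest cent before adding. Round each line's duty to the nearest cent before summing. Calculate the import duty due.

$255,047.14

Line 1 (J-805, Velland, 3,760 kg, $128,291.20):
Code J-805 is under a tariff-rate quota (threshold 2,321 kg). In-quota: 2,321 kg at 7%; over-quota: 1,439 kg at 26%.
Pro-rata value split: in-quota = $128,291.20 × 2,321/3,760 = $79,192.52; over-quota = $128,291.20 − $79,192.52 = $49,098.68.
In-quota duty = $79,192.52 × 7% = $5,543.48. Over-quota duty = $49,098.68 × 26% = $12,765.66.
Line duty = $5,543.48 + $12,765.66 = $18,309.14.
Line 2 (V-694, Quenova, 818 units, $34,061.52):
Base rate for V-694 is 7%.
Origin Quenova qualifies under the Pelius–Quenova agreement and V-694 is covered: preferential rate Free applies instead.
The additional-duty order on V-694 targets Pelar, not Quenova; it does not apply.
Duty = $34,061.52 × 0% = $0.00.
Line 3 (K-902, Corica, 3,936 units, $928,384.32):
Base rate for K-902 is 25.5%.
Duty = $928,384.32 × 25.5% = $236,738.00.
Total = $18,309.14 + $0.00 + $236,738.00 = $255,047.14.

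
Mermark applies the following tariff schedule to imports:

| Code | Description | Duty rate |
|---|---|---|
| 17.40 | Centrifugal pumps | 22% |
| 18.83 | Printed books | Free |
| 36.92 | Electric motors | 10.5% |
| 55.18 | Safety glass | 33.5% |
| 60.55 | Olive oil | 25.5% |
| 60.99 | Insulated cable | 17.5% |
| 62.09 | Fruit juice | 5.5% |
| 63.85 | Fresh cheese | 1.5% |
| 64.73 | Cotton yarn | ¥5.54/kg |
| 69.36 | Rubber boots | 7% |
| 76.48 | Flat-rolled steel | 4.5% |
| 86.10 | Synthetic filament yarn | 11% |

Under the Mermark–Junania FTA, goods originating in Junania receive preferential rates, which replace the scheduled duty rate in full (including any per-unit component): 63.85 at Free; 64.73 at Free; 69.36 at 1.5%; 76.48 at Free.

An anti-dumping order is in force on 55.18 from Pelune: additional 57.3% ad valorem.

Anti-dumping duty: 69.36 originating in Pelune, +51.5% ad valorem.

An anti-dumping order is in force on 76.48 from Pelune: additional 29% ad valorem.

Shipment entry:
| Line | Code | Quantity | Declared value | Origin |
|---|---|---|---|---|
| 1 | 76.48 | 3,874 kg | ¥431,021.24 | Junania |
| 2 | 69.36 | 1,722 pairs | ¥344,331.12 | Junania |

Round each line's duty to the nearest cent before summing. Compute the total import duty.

¥5,164.97

Line 1 (76.48, Junania, 3,874 kg, ¥431,021.24):
Base rate for 76.48 is 4.5%.
Origin Junania qualifies under the Mermark–Junania agreement and 76.48 is covered: preferential rate Free applies instead.
The additional-duty order on 76.48 targets Pelune, not Junania; it does not apply.
Duty = ¥431,021.24 × 0% = ¥0.00.
Line 2 (69.36, Junania, 1,722 pairs, ¥344,331.12):
Base rate for 69.36 is 7%.
Origin Junania qualifies under the Mermark–Junania agreement and 69.36 is covered: preferential rate 1.5% applies instead.
The additional-duty order on 69.36 targets Pelune, not Junania; it does not apply.
Duty = ¥344,331.12 × 1.5% = ¥5,164.97.
Total = ¥0.00 + ¥5,164.97 = ¥5,164.97.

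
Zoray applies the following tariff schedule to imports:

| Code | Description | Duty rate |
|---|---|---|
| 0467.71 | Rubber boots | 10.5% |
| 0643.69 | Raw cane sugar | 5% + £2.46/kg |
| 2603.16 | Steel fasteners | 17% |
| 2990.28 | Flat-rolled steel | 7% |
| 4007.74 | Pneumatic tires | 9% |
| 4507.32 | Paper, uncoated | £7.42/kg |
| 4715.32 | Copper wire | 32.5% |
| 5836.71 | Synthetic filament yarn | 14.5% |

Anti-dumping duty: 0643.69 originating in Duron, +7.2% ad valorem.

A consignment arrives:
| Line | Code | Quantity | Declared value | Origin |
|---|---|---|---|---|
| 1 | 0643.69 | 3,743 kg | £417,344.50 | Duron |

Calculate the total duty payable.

Line 1 (0643.69, Duron, 3,743 kg, £417,344.50):
Base rate for 0643.69 is 5% + £2.46/kg.
Additional duty on 0643.69 from Duron: +7.2%. Applied ad valorem rate: 5% + 7.2% = 12.2%.
Duty = £417,344.50 × 12.2% + 3,743 × £2.46 = £60,123.81.

£60,123.81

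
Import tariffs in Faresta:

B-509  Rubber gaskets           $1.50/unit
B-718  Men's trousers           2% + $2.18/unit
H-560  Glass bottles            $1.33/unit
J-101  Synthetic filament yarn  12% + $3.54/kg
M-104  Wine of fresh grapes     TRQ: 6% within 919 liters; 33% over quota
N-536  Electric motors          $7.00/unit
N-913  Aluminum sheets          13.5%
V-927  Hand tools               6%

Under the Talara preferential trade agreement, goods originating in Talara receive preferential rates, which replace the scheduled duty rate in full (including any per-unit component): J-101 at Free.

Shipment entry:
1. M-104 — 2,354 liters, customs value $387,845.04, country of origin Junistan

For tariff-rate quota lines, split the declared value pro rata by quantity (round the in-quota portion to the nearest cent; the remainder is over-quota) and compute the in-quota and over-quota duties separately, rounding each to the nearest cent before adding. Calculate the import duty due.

$87,106.97

Line 1 (M-104, Junistan, 2,354 liters, $387,845.04):
Code M-104 is under a tariff-rate quota (threshold 919 liters). In-quota: 919 liters at 6%; over-quota: 1,435 liters at 33%.
Pro-rata value split: in-quota = $387,845.04 × 919/2,354 = $151,414.44; over-quota = $387,845.04 − $151,414.44 = $236,430.60.
In-quota duty = $151,414.44 × 6% = $9,084.87. Over-quota duty = $236,430.60 × 33% = $78,022.10.
Line duty = $9,084.87 + $78,022.10 = $87,106.97.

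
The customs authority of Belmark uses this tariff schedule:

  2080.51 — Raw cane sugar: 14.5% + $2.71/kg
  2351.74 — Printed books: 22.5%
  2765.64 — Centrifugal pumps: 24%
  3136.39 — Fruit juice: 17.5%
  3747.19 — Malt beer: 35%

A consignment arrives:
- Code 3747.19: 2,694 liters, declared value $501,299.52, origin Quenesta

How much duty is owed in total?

Line 1 (3747.19, Quenesta, 2,694 liters, $501,299.52):
Base rate for 3747.19 is 35%.
Duty = $501,299.52 × 35% = $175,454.83.

$175,454.83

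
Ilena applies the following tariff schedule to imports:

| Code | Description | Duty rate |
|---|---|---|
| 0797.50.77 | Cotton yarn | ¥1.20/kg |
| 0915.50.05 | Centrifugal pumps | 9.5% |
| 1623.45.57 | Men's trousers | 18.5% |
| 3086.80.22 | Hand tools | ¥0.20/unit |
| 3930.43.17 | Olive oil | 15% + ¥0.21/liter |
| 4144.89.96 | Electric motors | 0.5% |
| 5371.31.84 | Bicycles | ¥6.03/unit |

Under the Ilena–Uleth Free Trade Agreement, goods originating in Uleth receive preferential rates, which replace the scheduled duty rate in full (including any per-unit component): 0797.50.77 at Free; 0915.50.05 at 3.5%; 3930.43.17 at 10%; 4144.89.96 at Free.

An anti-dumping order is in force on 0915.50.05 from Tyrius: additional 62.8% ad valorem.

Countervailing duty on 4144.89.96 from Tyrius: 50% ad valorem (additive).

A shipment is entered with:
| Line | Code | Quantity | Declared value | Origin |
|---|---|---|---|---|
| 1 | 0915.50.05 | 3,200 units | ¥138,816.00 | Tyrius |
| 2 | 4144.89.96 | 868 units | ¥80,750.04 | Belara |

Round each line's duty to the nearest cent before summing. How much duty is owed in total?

Line 1 (0915.50.05, Tyrius, 3,200 units, ¥138,816.00):
Base rate for 0915.50.05 is 9.5%.
0915.50.05 has an FTA preferential rate, but origin Tyrius is not Uleth; base rate stands.
Additional duty on 0915.50.05 from Tyrius: +62.8%. Applied ad valorem rate: 9.5% + 62.8% = 72.3%.
Duty = ¥138,816.00 × 72.3% = ¥100,363.97.
Line 2 (4144.89.96, Belara, 868 units, ¥80,750.04):
Base rate for 4144.89.96 is 0.5%.
4144.89.96 has an FTA preferential rate, but origin Belara is not Uleth; base rate stands.
The additional-duty order on 4144.89.96 targets Tyrius, not Belara; it does not apply.
Duty = ¥80,750.04 × 0.5% = ¥403.75.
Total = ¥100,363.97 + ¥403.75 = ¥100,767.72.

¥100,767.72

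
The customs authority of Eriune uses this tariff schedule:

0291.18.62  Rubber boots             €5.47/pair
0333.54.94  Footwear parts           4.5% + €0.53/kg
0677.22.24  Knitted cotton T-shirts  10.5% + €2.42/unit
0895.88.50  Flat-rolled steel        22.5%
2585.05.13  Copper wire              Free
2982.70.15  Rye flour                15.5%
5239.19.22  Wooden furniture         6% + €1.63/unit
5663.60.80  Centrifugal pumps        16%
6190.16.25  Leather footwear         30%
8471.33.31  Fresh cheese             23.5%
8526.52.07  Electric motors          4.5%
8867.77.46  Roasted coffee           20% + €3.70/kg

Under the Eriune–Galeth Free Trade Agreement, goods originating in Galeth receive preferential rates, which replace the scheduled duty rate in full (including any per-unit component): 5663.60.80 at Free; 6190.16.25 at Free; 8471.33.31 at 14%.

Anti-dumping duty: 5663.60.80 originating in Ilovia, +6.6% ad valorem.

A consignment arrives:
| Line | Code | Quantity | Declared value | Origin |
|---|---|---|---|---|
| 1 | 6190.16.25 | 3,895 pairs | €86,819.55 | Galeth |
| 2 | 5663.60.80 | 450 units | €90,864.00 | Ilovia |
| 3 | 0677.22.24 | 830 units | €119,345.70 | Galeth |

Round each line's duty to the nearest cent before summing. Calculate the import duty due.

€35,075.16

Line 1 (6190.16.25, Galeth, 3,895 pairs, €86,819.55):
Base rate for 6190.16.25 is 30%.
Origin Galeth qualifies under the Eriune–Galeth agreement and 6190.16.25 is covered: preferential rate Free applies instead.
Duty = €86,819.55 × 0% = €0.00.
Line 2 (5663.60.80, Ilovia, 450 units, €90,864.00):
Base rate for 5663.60.80 is 16%.
5663.60.80 has an FTA preferential rate, but origin Ilovia is not Galeth; base rate stands.
Additional duty on 5663.60.80 from Ilovia: +6.6%. Applied ad valorem rate: 16% + 6.6% = 22.6%.
Duty = €90,864.00 × 22.6% = €20,535.26.
Line 3 (0677.22.24, Galeth, 830 units, €119,345.70):
Base rate for 0677.22.24 is 10.5% + €2.42/unit.
Origin Galeth is the FTA partner but 0677.22.24 is not on the preference list; base rate stands.
Duty = €119,345.70 × 10.5% + 830 × €2.42 = €14,539.90.
Total = €0.00 + €20,535.26 + €14,539.90 = €35,075.16.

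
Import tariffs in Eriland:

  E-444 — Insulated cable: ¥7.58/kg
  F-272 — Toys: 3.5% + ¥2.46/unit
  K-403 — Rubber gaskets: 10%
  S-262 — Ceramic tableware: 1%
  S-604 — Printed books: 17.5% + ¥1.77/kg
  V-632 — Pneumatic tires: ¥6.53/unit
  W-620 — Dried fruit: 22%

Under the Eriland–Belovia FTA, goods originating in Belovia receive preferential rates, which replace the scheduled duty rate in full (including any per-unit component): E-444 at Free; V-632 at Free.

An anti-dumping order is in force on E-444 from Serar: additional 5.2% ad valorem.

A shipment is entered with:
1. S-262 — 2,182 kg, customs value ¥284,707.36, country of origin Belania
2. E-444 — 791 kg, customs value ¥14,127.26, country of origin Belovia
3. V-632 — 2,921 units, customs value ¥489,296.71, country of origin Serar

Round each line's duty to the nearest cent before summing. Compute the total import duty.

Line 1 (S-262, Belania, 2,182 kg, ¥284,707.36):
Base rate for S-262 is 1%.
Duty = ¥284,707.36 × 1% = ¥2,847.07.
Line 2 (E-444, Belovia, 791 kg, ¥14,127.26):
Base rate for E-444 is ¥7.58/kg.
Origin Belovia qualifies under the Eriland–Belovia agreement and E-444 is covered: preferential rate Free applies instead.
The additional-duty order on E-444 targets Serar, not Belovia; it does not apply.
Duty = ¥14,127.26 × 0% = ¥0.00.
Line 3 (V-632, Serar, 2,921 units, ¥489,296.71):
Base rate for V-632 is ¥6.53/unit.
V-632 has an FTA preferential rate, but origin Serar is not Belovia; base rate stands.
Duty = 2,921 × ¥6.53 = ¥19,074.13.
Total = ¥2,847.07 + ¥0.00 + ¥19,074.13 = ¥21,921.20.

¥21,921.20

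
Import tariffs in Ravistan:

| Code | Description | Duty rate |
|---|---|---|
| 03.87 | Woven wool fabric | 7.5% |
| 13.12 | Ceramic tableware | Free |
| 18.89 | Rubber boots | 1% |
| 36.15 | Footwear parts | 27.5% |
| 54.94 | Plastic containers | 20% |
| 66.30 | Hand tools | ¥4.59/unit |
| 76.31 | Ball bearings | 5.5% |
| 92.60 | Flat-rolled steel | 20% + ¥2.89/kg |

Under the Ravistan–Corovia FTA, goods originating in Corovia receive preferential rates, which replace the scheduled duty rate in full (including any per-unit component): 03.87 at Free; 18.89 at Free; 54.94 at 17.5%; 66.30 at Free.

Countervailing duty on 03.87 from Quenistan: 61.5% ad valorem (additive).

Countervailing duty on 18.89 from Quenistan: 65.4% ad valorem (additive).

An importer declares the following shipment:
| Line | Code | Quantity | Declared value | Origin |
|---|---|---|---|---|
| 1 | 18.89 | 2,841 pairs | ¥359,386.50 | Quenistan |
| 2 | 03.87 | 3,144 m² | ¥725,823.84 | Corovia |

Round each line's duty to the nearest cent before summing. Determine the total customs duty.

¥238,632.64

Line 1 (18.89, Quenistan, 2,841 pairs, ¥359,386.50):
Base rate for 18.89 is 1%.
18.89 has an FTA preferential rate, but origin Quenistan is not Corovia; base rate stands.
Additional duty on 18.89 from Quenistan: +65.4%. Applied ad valorem rate: 1% + 65.4% = 66.4%.
Duty = ¥359,386.50 × 66.4% = ¥238,632.64.
Line 2 (03.87, Corovia, 3,144 m², ¥725,823.84):
Base rate for 03.87 is 7.5%.
Origin Corovia qualifies under the Ravistan–Corovia agreement and 03.87 is covered: preferential rate Free applies instead.
The additional-duty order on 03.87 targets Quenistan, not Corovia; it does not apply.
Duty = ¥725,823.84 × 0% = ¥0.00.
Total = ¥238,632.64 + ¥0.00 = ¥238,632.64.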